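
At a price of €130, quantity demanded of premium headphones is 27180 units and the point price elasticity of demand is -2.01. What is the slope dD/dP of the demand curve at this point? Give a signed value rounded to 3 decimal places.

-420.245

Ed = (dD/dP)·(P/D) ⇒ dD/dP = Ed·D/P = (-2.01)·27180/130 = -420.24461…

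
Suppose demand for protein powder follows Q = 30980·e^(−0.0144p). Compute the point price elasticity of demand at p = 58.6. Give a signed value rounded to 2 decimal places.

dQ/dp = −0.0144·Q = -191.853. At p = 58.6, Q = 13323.1.
Ed = (dQ/dp)·(p/Q) = (-191.853) × (58.6/13323.1) = -0.8438…

-0.84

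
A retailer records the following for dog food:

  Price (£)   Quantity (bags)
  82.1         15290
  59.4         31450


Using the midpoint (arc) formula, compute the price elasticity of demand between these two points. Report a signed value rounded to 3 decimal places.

-2.155

%ΔQ = (31450 − 15290) / [(15290 + 31450)/2] = 16160/23370 = 0.691484…
%ΔP = (59.4 − 82.1) / [(82.1 + 59.4)/2] = -22.7/70.75 = -0.320848…
Arc Ed = %ΔQ / %ΔP = (16160/23370) / (-22.7/70.75) = -2.15517…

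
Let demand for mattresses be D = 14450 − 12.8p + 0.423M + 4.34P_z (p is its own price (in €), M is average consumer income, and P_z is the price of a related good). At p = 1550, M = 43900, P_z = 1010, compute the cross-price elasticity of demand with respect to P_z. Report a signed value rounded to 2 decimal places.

0.25

At the given values, D = 14450 − 12.8(1550) + 0.423(43900) + 4.34(1010) = 17563.1.
∂D/∂P_z = 4.34.
E = (4.34) × (1010/17563.1) = 0.2495…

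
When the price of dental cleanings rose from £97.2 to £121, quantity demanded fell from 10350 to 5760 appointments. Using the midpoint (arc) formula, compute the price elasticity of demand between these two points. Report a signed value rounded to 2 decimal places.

-2.61

%ΔQ = (5760 − 10350) / [(10350 + 5760)/2] = -4590/8055 = -0.569832…
%ΔP = (121 − 97.2) / [(97.2 + 121)/2] = 23.8/109.1 = 0.218148…
Arc Ed = %ΔQ / %ΔP = (-4590/8055) / (23.8/109.1) = -2.6121…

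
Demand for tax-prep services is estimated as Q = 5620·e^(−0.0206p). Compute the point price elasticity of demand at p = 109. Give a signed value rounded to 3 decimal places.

-2.245

dQ/dp = −0.0206·Q = -12.2585. At p = 109, Q = 595.075.
Ed = (dQ/dp)·(p/Q) = (-12.2585) × (109/595.075) = -2.2454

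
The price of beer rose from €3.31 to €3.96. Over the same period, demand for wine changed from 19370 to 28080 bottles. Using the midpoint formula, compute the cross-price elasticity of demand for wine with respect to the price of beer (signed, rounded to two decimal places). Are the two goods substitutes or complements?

%ΔQ_{wine} = (28080 − 19370)/avg = 8710/23725 = 0.367123…
%ΔP_{beer} = (3.96 − 3.31)/avg = 0.65/3.635 = 0.178817…
E_cross = (8710/23725) / (0.65/3.635) = 2.0530…
E_cross > 0 ⇒ the goods are substitutes.

2.05; substitutes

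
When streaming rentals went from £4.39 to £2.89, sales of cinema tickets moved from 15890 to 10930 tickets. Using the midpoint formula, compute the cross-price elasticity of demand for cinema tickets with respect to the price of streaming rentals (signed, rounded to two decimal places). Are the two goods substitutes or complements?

0.90; substitutes

%ΔQ_{cinema tickets} = (10930 − 15890)/avg = -4960/13410 = -0.369873…
%ΔP_{streaming rentals} = (2.89 − 4.39)/avg = -1.5/3.64 = -0.412087…
E_cross = (-4960/13410) / (-1.5/3.64) = 0.8975…
E_cross > 0 ⇒ the goods are substitutes.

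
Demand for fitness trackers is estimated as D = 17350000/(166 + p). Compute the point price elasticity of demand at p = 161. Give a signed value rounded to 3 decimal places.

-0.492

dD/dp = −17350000/(166 + p)² = -162.257. At p = 161, D = 53058.1.
Ed = (dD/dp)·(p/D) = (-162.257) × (161/53058.1) = -0.49235…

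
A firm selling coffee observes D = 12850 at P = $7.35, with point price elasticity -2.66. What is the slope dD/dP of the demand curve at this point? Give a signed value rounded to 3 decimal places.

Ed = (dD/dP)·(P/D) ⇒ dD/dP = Ed·D/P = (-2.66)·12850/7.35 = -4650.47619…

-4650.476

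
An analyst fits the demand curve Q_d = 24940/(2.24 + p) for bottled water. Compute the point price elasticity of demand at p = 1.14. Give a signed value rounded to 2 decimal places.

dQ_d/dp = −24940/(2.24 + p)² = -2183.05. At p = 1.14, Q_d = 7378.7.
Ed = (dQ_d/dp)·(p/Q_d) = (-2183.05) × (1.14/7378.7) = -0.3372…

-0.34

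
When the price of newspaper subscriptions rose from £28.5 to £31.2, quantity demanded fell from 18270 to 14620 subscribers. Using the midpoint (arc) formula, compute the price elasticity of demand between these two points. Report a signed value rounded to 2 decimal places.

%ΔQ = (14620 − 18270) / [(18270 + 14620)/2] = -3650/16445 = -0.221951…
%ΔP = (31.2 − 28.5) / [(28.5 + 31.2)/2] = 2.7/29.85 = 0.090452…
Arc Ed = %ΔQ / %ΔP = (-3650/16445) / (2.7/29.85) = -2.4538…

-2.45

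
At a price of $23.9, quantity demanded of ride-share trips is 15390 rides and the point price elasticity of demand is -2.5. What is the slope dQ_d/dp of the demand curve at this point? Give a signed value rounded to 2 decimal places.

Ed = (dQ_d/dp)·(p/Q_d) ⇒ dQ_d/dp = Ed·Q_d/p = (-2.5)·15390/23.9 = -1609.8326…

-1609.83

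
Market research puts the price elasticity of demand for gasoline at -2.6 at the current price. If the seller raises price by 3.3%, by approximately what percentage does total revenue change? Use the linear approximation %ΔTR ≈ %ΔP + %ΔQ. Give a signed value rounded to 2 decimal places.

-5.28%

%ΔQ ≈ Ed × %ΔP = (-2.6) × (+3.3%) = -8.5800%
%ΔTR ≈ %ΔP + %ΔQ = (+3.3%) + (-8.5800%) = -5.2800%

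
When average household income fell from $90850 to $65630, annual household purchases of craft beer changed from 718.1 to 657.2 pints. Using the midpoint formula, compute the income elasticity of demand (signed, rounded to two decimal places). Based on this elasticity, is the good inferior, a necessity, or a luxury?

0.27; necessity

%ΔQ = (657.2 − 718.1)/[( 718.1 + 657.2)/2] = -60.9/687.65 = -0.088562…
%ΔIncome = (65630 − 90850)/[( 90850 + 65630)/2] = -25220/78240 = -0.322341…
E_income = (-60.9/687.65) / (-25220/78240) = 0.2747…
0 < E_income < 1 ⇒ normal good, necessity.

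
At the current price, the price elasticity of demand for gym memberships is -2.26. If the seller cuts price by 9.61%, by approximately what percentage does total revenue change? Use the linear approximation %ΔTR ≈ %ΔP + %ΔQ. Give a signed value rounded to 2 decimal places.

+12.11%

%ΔQ ≈ Ed × %ΔP = (-2.26) × (-9.61%) = +21.7186%
%ΔTR ≈ %ΔP + %ΔQ = (-9.61%) + (+21.7186%) = +12.1086%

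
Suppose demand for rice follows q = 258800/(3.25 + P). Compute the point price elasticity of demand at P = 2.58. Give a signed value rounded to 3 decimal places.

dq/dP = −258800/(3.25 + P)² = -7614.25. At P = 2.58, q = 44391.1.
Ed = (dq/dP)·(P/q) = (-7614.25) × (2.58/44391.1) = -0.44253…

-0.443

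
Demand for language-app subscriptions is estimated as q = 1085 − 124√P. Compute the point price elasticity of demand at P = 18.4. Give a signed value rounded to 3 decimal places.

-0.481

dq/dP = −124/(2√P) = -14.4538. At P = 18.4, q = 553.099.
Ed = (dq/dP)·(P/q) = (-14.4538) × (18.4/553.099) = -0.48083…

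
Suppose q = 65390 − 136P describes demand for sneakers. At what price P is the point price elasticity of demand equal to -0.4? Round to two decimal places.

Ed = −136P/(65390 − 136P). Set this equal to -0.4:
136P = 0.4·(65390 − 136P) ⇒ 136P(1 + 0.4) = 0.4·65390
P = 0.4·65390 / (136·1.4) = 137.3739…

137.37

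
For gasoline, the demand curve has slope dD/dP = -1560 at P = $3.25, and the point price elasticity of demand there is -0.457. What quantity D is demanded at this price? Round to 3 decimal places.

Ed = (dD/dP)·(P/D) ⇒ D = (dD/dP)·P/Ed = (-1560)·3.25/(-0.457) = 11094.09190…

11094.092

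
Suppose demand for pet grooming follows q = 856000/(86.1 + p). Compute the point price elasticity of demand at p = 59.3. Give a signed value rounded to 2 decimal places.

dq/dp = −856000/(86.1 + p)² = -40.4897. At p = 59.3, q = 5887.21.
Ed = (dq/dp)·(p/q) = (-40.4897) × (59.3/5887.21) = -0.4078…

-0.41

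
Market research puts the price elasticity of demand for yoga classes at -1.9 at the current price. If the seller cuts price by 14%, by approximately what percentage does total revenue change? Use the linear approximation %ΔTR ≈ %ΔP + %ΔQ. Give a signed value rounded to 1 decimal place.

%ΔQ ≈ Ed × %ΔP = (-1.9) × (-14%) = +26.6000%
%ΔTR ≈ %ΔP + %ΔQ = (-14%) + (+26.6000%) = +12.6000%

+12.6%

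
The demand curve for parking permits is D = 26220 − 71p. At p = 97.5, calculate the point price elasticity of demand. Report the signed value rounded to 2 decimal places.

-0.36

dD/dp = −71. At p = 97.5, D = 26220 − 71(97.5) = 19297.5.
Ed = (dD/dp)·(p/D) = −71 × (97.5/19297.5) = -0.3587…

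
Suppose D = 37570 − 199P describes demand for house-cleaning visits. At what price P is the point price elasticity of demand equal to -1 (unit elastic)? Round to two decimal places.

Ed = −199P/(37570 − 199P). Set this equal to -1:
199P = 1·(37570 − 199P) ⇒ 199P(1 + 1) = 1·37570
P = 1·37570 / (199·2) = 94.3969…

94.40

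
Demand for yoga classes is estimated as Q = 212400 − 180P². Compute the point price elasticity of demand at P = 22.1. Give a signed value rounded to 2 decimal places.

dQ/dP = −2·180·P = -7956. At P = 22.1, Q = 124486.2.
Ed = (dQ/dP)·(P/Q) = (-7956) × (22.1/124486.2) = -1.4124…

-1.41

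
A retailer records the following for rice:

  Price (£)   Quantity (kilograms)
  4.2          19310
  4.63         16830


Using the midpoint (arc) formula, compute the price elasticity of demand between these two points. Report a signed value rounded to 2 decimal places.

-1.41

%ΔQ = (16830 − 19310) / [(19310 + 16830)/2] = -2480/18070 = -0.137244…
%ΔP = (4.63 − 4.2) / [(4.2 + 4.63)/2] = 0.43/4.415 = 0.097395…
Arc Ed = %ΔQ / %ΔP = (-2480/18070) / (0.43/4.415) = -1.4091…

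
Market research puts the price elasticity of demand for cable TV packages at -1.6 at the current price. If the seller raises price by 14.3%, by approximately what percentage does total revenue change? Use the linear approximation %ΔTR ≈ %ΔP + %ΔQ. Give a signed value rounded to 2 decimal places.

-8.58%

%ΔQ ≈ Ed × %ΔP = (-1.6) × (+14.3%) = -22.8800%
%ΔTR ≈ %ΔP + %ΔQ = (+14.3%) + (-22.8800%) = -8.5800%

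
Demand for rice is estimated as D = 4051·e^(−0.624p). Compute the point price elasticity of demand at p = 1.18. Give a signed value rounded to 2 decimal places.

dD/dp = −0.624·D = -1210.51. At p = 1.18, D = 1939.91.
Ed = (dD/dp)·(p/D) = (-1210.51) × (1.18/1939.91) = -0.7363…

-0.74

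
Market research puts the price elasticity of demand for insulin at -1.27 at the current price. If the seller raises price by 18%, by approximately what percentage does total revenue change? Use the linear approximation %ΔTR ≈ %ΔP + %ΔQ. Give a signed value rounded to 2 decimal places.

-4.86%

%ΔQ ≈ Ed × %ΔP = (-1.27) × (+18%) = -22.8600%
%ΔTR ≈ %ΔP + %ΔQ = (+18%) + (-22.8600%) = -4.8600%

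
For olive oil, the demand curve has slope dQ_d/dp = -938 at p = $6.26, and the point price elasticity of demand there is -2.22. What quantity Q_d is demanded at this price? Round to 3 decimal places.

2644.991

Ed = (dQ_d/dp)·(p/Q_d) ⇒ Q_d = (dQ_d/dp)·p/Ed = (-938)·6.26/(-2.22) = 2644.99099…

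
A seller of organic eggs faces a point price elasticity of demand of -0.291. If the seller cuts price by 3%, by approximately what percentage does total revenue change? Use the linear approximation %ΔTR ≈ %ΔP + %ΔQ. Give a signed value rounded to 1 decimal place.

%ΔQ ≈ Ed × %ΔP = (-0.291) × (-3%) = +0.8730%
%ΔTR ≈ %ΔP + %ΔQ = (-3%) + (+0.8730%) = -2.1270%

-2.1%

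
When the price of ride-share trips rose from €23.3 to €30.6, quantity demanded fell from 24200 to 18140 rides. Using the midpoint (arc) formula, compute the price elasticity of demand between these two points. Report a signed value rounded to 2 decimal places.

%ΔQ = (18140 − 24200) / [(24200 + 18140)/2] = -6060/21170 = -0.286254…
%ΔP = (30.6 − 23.3) / [(23.3 + 30.6)/2] = 7.3/26.95 = 0.270871…
Arc Ed = %ΔQ / %ΔP = (-6060/21170) / (7.3/26.95) = -1.0567…

-1.06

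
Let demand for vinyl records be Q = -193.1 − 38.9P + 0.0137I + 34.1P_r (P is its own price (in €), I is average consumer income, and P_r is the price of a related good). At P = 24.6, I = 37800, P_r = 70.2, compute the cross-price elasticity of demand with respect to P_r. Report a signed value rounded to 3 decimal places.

At the given values, Q = -193.1 − 38.9(24.6) + 0.0137(37800) + 34.1(70.2) = 1761.64.
∂Q/∂P_r = 34.1.
E = (34.1) × (70.2/1761.64) = 1.35885…

1.359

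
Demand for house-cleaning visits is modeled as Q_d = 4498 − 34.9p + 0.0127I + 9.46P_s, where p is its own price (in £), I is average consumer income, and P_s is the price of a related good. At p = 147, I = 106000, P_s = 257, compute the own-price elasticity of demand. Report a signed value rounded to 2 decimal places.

-1.63

At the given values, Q_d = 4498 − 34.9(147) + 0.0127(106000) + 9.46(257) = 3145.12.
∂Q_d/∂p = −34.9.
E = (-34.9) × (147/3145.12) = -1.6311…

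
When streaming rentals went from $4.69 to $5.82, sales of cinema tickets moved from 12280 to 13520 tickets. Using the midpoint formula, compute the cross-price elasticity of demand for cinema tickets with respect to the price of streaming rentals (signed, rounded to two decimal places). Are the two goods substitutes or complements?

%ΔQ_{cinema tickets} = (13520 − 12280)/avg = 1240/12900 = 0.096124…
%ΔP_{streaming rentals} = (5.82 − 4.69)/avg = 1.13/5.255 = 0.215033…
E_cross = (1240/12900) / (1.13/5.255) = 0.4470…
E_cross > 0 ⇒ the goods are substitutes.

0.45; substitutes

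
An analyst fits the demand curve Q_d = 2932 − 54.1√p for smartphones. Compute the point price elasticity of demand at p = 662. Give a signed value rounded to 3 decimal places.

-0.452

dQ_d/dp = −54.1/(2√p) = -1.05133. At p = 662, Q_d = 1540.04.
Ed = (dQ_d/dp)·(p/Q_d) = (-1.05133) × (662/1540.04) = -0.45192…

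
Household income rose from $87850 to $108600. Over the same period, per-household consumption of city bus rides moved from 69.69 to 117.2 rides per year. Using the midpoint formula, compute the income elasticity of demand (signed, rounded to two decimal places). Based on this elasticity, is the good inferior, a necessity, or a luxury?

%ΔQ = (117.2 − 69.69)/[( 69.69 + 117.2)/2] = 47.51/93.445 = 0.508427…
%ΔIncome = (108600 − 87850)/[( 87850 + 108600)/2] = 20750/98225 = 0.211249…
E_income = (47.51/93.445) / (20750/98225) = 2.4067…
E_income > 1 ⇒ normal good, luxury.

2.41; luxury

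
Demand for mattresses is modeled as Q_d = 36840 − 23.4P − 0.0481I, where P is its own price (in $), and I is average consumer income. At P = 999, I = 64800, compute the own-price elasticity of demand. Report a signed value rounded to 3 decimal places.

-2.259

At the given values, Q_d = 36840 − 23.4(999) − 0.0481(64800) = 10346.52.
∂Q_d/∂P = −23.4.
E = (-23.4) × (999/10346.52) = -2.25936…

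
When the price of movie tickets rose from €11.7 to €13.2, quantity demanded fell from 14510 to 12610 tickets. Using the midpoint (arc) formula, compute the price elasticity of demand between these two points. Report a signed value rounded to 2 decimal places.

%ΔQ = (12610 − 14510) / [(14510 + 12610)/2] = -1900/13560 = -0.140117…
%ΔP = (13.2 − 11.7) / [(11.7 + 13.2)/2] = 1.5/12.45 = 0.120481…
Arc Ed = %ΔQ / %ΔP = (-1900/13560) / (1.5/12.45) = -1.1629…

-1.16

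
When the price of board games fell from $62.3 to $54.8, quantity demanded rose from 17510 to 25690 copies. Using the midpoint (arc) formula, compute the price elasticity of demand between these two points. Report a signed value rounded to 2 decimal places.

-2.96

%ΔQ = (25690 − 17510) / [(17510 + 25690)/2] = 8180/21600 = 0.378703…
%ΔP = (54.8 − 62.3) / [(62.3 + 54.8)/2] = -7.5/58.55 = -0.128095…
Arc Ed = %ΔQ / %ΔP = (8180/21600) / (-7.5/58.55) = -2.9564…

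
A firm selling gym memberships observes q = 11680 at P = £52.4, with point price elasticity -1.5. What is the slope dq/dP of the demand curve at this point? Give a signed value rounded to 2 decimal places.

-334.35

Ed = (dq/dP)·(P/q) ⇒ dq/dP = Ed·q/P = (-1.5)·11680/52.4 = -334.3511…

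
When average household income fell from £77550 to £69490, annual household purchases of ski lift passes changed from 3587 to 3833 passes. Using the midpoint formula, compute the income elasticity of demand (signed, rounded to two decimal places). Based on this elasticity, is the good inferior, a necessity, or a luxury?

-0.60; inferior

%ΔQ = (3833 − 3587)/[( 3587 + 3833)/2] = 246/3710 = 0.066307…
%ΔIncome = (69490 − 77550)/[( 77550 + 69490)/2] = -8060/73520 = -0.109630…
E_income = (246/3710) / (-8060/73520) = -0.6048…
E_income < 0 ⇒ inferior good.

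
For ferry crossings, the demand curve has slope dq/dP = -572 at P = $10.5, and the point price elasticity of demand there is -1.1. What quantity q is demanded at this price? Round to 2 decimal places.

Ed = (dq/dP)·(P/q) ⇒ q = (dq/dP)·P/Ed = (-572)·10.5/(-1.1) = 5460

5460.00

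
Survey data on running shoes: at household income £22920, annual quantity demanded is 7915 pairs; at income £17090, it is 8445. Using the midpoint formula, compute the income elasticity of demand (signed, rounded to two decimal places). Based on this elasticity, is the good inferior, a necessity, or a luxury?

-0.22; inferior

%ΔQ = (8445 − 7915)/[( 7915 + 8445)/2] = 530/8180 = 0.064792…
%ΔIncome = (17090 − 22920)/[( 22920 + 17090)/2] = -5830/20005 = -0.291427…
E_income = (530/8180) / (-5830/20005) = -0.2223…
E_income < 0 ⇒ inferior good.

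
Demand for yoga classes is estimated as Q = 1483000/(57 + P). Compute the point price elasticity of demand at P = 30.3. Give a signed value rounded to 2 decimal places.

-0.35

dQ/dP = −1483000/(57 + P)² = -194.586. At P = 30.3, Q = 16987.4.
Ed = (dQ/dP)·(P/Q) = (-194.586) × (30.3/16987.4) = -0.3470…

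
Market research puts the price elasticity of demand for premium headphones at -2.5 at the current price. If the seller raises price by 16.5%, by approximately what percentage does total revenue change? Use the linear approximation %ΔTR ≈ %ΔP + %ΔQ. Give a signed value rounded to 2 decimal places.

-24.75%

%ΔQ ≈ Ed × %ΔP = (-2.5) × (+16.5%) = -41.2500%
%ΔTR ≈ %ΔP + %ΔQ = (+16.5%) + (-41.2500%) = -24.7500%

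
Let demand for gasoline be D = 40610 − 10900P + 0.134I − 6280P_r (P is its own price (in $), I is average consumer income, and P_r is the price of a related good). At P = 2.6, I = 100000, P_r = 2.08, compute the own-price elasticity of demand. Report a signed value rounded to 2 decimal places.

-2.25

At the given values, D = 40610 − 10900(2.6) + 0.134(100000) − 6280(2.08) = 12607.6.
∂D/∂P = −10900.
E = (-10900) × (2.6/12607.6) = -2.2478…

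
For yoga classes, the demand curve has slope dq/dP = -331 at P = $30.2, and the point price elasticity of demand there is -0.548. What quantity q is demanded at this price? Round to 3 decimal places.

Ed = (dq/dP)·(P/q) ⇒ q = (dq/dP)·P/Ed = (-331)·30.2/(-0.548) = 18241.24087…

18241.241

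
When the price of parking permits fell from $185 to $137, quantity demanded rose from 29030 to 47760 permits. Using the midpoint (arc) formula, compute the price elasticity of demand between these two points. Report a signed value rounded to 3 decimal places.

%ΔQ = (47760 − 29030) / [(29030 + 47760)/2] = 18730/38395 = 0.487823…
%ΔP = (137 − 185) / [(185 + 137)/2] = -48/161 = -0.298136…
Arc Ed = %ΔQ / %ΔP = (18730/38395) / (-48/161) = -1.63624…

-1.636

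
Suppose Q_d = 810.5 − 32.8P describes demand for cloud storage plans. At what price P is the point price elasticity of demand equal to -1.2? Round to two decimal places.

Ed = −32.8P/(810.5 − 32.8P). Set this equal to -1.2:
32.8P = 1.2·(810.5 − 32.8P) ⇒ 32.8P(1 + 1.2) = 1.2·810.5
P = 1.2·810.5 / (32.8·2.2) = 13.4783…

13.48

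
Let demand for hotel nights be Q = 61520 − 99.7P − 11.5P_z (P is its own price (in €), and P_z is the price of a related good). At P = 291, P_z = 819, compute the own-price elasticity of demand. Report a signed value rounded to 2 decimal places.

At the given values, Q = 61520 − 99.7(291) − 11.5(819) = 23088.8.
∂Q/∂P = −99.7.
E = (-99.7) × (291/23088.8) = -1.2565…

-1.26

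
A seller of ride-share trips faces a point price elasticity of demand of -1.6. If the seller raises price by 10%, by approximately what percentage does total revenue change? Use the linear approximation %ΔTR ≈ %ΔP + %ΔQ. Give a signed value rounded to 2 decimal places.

%ΔQ ≈ Ed × %ΔP = (-1.6) × (+10%) = -16.0000%
%ΔTR ≈ %ΔP + %ΔQ = (+10%) + (-16.0000%) = -6.0000%

-6.00%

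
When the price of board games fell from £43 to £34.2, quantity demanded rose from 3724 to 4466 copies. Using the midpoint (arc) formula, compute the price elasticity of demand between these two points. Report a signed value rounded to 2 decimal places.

%ΔQ = (4466 − 3724) / [(3724 + 4466)/2] = 742/4095 = 0.181196…
%ΔP = (34.2 − 43) / [(43 + 34.2)/2] = -8.8/38.6 = -0.227979…
Arc Ed = %ΔQ / %ΔP = (742/4095) / (-8.8/38.6) = -0.7947…

-0.79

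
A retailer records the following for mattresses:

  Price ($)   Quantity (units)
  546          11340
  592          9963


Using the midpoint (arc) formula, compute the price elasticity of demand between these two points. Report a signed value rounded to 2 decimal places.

%ΔQ = (9963 − 11340) / [(11340 + 9963)/2] = -1377/10651.5 = -0.129277…
%ΔP = (592 − 546) / [(546 + 592)/2] = 46/569 = 0.080843…
Arc Ed = %ΔQ / %ΔP = (-1377/10651.5) / (46/569) = -1.5991…

-1.60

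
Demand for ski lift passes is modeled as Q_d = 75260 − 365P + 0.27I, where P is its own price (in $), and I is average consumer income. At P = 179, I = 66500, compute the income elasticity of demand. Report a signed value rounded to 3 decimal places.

0.644

At the given values, Q_d = 75260 − 365(179) + 0.27(66500) = 27880.
∂Q_d/∂I = 0.27.
E = (0.27) × (66500/27880) = 0.64401…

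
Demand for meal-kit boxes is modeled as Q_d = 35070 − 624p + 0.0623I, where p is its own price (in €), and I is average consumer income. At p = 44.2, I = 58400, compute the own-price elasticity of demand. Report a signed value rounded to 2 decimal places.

At the given values, Q_d = 35070 − 624(44.2) + 0.0623(58400) = 11127.52.
∂Q_d/∂p = −624.
E = (-624) × (44.2/11127.52) = -2.4786…

-2.48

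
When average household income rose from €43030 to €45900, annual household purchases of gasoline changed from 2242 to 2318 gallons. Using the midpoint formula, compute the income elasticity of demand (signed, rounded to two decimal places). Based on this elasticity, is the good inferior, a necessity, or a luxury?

%ΔQ = (2318 − 2242)/[( 2242 + 2318)/2] = 76/2280 = 0.033333…
%ΔIncome = (45900 − 43030)/[( 43030 + 45900)/2] = 2870/44465 = 0.064545…
E_income = (76/2280) / (2870/44465) = 0.5164…
0 < E_income < 1 ⇒ normal good, necessity.

0.52; necessity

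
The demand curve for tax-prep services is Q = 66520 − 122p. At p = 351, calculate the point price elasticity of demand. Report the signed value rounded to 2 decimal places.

dQ/dp = −122. At p = 351, Q = 66520 − 122(351) = 23698.
Ed = (dQ/dp)·(p/Q) = −122 × (351/23698) = -1.8069…

-1.81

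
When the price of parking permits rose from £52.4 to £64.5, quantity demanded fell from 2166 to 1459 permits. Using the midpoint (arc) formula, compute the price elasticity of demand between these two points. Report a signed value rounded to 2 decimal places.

-1.88

%ΔQ = (1459 − 2166) / [(2166 + 1459)/2] = -707/1812.5 = -0.390068…
%ΔP = (64.5 − 52.4) / [(52.4 + 64.5)/2] = 12.1/58.45 = 0.207014…
Arc Ed = %ΔQ / %ΔP = (-707/1812.5) / (12.1/58.45) = -1.8842…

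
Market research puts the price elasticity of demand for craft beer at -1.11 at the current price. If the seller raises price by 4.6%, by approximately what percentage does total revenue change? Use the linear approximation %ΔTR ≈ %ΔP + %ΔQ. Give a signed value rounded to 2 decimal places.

-0.51%

%ΔQ ≈ Ed × %ΔP = (-1.11) × (+4.6%) = -5.1060%
%ΔTR ≈ %ΔP + %ΔQ = (+4.6%) + (-5.1060%) = -0.5060%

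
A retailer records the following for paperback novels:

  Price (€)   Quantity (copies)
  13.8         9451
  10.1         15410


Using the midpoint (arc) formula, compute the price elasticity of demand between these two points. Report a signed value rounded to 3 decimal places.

%ΔQ = (15410 − 9451) / [(9451 + 15410)/2] = 5959/12430.5 = 0.479385…
%ΔP = (10.1 − 13.8) / [(13.8 + 10.1)/2] = -3.7/11.95 = -0.309623…
Arc Ed = %ΔQ / %ΔP = (5959/12430.5) / (-3.7/11.95) = -1.54828…

-1.548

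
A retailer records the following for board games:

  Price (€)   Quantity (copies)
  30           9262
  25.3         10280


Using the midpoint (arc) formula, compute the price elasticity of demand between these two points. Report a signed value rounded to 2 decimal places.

-0.61

%ΔQ = (10280 − 9262) / [(9262 + 10280)/2] = 1018/9771 = 0.104185…
%ΔP = (25.3 − 30) / [(30 + 25.3)/2] = -4.7/27.65 = -0.169981…
Arc Ed = %ΔQ / %ΔP = (1018/9771) / (-4.7/27.65) = -0.6129…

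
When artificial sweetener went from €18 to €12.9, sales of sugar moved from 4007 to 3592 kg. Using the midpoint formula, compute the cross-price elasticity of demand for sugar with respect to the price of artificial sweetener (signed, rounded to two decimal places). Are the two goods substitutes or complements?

%ΔQ_{sugar} = (3592 − 4007)/avg = -415/3799.5 = -0.109224…
%ΔP_{artificial sweetener} = (12.9 − 18)/avg = -5.1/15.45 = -0.330097…
E_cross = (-415/3799.5) / (-5.1/15.45) = 0.3308…
E_cross > 0 ⇒ the goods are substitutes.

0.33; substitutes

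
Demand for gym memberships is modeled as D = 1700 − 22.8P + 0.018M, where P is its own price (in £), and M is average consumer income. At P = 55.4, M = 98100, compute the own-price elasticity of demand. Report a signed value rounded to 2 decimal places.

-0.57

At the given values, D = 1700 − 22.8(55.4) + 0.018(98100) = 2202.68.
∂D/∂P = −22.8.
E = (-22.8) × (55.4/2202.68) = -0.5734…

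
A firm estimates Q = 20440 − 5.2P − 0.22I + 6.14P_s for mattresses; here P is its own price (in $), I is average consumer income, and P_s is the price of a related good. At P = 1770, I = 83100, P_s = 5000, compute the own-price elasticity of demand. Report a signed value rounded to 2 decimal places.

-0.39

At the given values, Q = 20440 − 5.2(1770) − 0.22(83100) + 6.14(5000) = 23654.
∂Q/∂P = −5.2.
E = (-5.2) × (1770/23654) = -0.3891…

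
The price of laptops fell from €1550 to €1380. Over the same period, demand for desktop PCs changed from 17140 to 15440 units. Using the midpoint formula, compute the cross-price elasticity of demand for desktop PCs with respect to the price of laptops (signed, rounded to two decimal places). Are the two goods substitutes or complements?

%ΔQ_{desktop PCs} = (15440 − 17140)/avg = -1700/16290 = -0.104358…
%ΔP_{laptops} = (1380 − 1550)/avg = -170/1465 = -0.116040…
E_cross = (-1700/16290) / (-170/1465) = 0.8993…
E_cross > 0 ⇒ the goods are substitutes.

0.90; substitutes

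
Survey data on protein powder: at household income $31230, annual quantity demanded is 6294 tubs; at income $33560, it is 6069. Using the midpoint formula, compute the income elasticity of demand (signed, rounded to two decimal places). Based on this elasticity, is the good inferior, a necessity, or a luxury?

-0.51; inferior

%ΔQ = (6069 − 6294)/[( 6294 + 6069)/2] = -225/6181.5 = -0.036398…
%ΔIncome = (33560 − 31230)/[( 31230 + 33560)/2] = 2330/32395 = 0.071924…
E_income = (-225/6181.5) / (2330/32395) = -0.5060…
E_income < 0 ⇒ inferior good.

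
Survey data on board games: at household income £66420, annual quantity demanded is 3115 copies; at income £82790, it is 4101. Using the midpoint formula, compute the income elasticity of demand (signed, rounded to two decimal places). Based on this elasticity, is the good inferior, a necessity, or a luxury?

1.25; luxury

%ΔQ = (4101 − 3115)/[( 3115 + 4101)/2] = 986/3608 = 0.273281…
%ΔIncome = (82790 − 66420)/[( 66420 + 82790)/2] = 16370/74605 = 0.219422…
E_income = (986/3608) / (16370/74605) = 1.2454…
E_income > 1 ⇒ normal good, luxury.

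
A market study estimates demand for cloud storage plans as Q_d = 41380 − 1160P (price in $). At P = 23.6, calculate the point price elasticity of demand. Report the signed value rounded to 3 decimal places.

-1.955

dQ_d/dP = −1160. At P = 23.6, Q_d = 41380 − 1160(23.6) = 14004.
Ed = (dQ_d/dP)·(P/Q_d) = −1160 × (23.6/14004) = -1.95487…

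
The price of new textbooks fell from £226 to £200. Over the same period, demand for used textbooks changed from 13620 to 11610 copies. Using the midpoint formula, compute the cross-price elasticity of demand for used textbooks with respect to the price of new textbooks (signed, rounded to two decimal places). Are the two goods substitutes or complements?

1.31; substitutes

%ΔQ_{used textbooks} = (11610 − 13620)/avg = -2010/12615 = -0.159334…
%ΔP_{new textbooks} = (200 − 226)/avg = -26/213 = -0.122065…
E_cross = (-2010/12615) / (-26/213) = 1.3053…
E_cross > 0 ⇒ the goods are substitutes.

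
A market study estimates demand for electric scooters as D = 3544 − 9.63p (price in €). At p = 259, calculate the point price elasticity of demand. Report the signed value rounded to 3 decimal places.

dD/dp = −9.63. At p = 259, D = 3544 − 9.63(259) = 1049.83.
Ed = (dD/dp)·(p/D) = −9.63 × (259/1049.83) = -2.37578…

-2.376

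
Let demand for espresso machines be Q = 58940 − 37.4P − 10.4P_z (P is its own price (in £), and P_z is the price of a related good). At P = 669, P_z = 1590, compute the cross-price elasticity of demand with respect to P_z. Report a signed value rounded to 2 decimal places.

-0.95

At the given values, Q = 58940 − 37.4(669) − 10.4(1590) = 17383.4.
∂Q/∂P_z = -10.4.
E = (-10.4) × (1590/17383.4) = -0.9512…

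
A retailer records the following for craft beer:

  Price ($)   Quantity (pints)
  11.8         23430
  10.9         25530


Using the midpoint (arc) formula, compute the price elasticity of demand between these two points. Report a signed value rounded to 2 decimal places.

-1.08

%ΔQ = (25530 − 23430) / [(23430 + 25530)/2] = 2100/24480 = 0.085784…
%ΔP = (10.9 − 11.8) / [(11.8 + 10.9)/2] = -0.9/11.35 = -0.079295…
Arc Ed = %ΔQ / %ΔP = (2100/24480) / (-0.9/11.35) = -1.0818…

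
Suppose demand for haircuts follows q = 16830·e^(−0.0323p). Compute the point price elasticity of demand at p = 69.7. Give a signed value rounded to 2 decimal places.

dq/dp = −0.0323·q = -57.221. At p = 69.7, q = 1771.55.
Ed = (dq/dp)·(p/q) = (-57.221) × (69.7/1771.55) = -2.2513…

-2.25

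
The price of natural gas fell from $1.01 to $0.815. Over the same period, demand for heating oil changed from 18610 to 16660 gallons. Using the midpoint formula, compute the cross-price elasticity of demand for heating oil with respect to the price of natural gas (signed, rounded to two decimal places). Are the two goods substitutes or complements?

%ΔQ_{heating oil} = (16660 − 18610)/avg = -1950/17635 = -0.110575…
%ΔP_{natural gas} = (0.815 − 1.01)/avg = -0.195/0.9125 = -0.213698…
E_cross = (-1950/17635) / (-0.195/0.9125) = 0.5174…
E_cross > 0 ⇒ the goods are substitutes.

0.52; substitutes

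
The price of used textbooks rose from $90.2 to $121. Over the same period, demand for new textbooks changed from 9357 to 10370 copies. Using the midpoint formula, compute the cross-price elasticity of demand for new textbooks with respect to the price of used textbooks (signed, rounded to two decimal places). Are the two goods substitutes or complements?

%ΔQ_{new textbooks} = (10370 − 9357)/avg = 1013/9863.5 = 0.102701…
%ΔP_{used textbooks} = (121 − 90.2)/avg = 30.8/105.6 = 0.291666…
E_cross = (1013/9863.5) / (30.8/105.6) = 0.3521…
E_cross > 0 ⇒ the goods are substitutes.

0.35; substitutes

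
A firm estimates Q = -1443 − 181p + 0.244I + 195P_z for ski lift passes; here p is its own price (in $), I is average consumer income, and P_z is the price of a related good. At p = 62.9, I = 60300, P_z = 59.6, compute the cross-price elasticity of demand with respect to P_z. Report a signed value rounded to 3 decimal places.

At the given values, Q = -1443 − 181(62.9) + 0.244(60300) + 195(59.6) = 13507.3.
∂Q/∂P_z = 195.
E = (195) × (59.6/13507.3) = 0.86042…

0.860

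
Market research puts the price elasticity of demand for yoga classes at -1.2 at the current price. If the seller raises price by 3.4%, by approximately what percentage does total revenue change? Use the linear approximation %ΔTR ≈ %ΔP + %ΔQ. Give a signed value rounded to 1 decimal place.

%ΔQ ≈ Ed × %ΔP = (-1.2) × (+3.4%) = -4.0800%
%ΔTR ≈ %ΔP + %ΔQ = (+3.4%) + (-4.0800%) = -0.6800%

-0.7%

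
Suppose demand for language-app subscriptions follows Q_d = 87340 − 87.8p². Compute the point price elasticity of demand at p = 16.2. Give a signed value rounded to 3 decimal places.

dQ_d/dp = −2·87.8·p = -2844.72. At p = 16.2, Q_d = 64297.768.
Ed = (dQ_d/dp)·(p/Q_d) = (-2844.72) × (16.2/64297.768) = -0.71673…

-0.717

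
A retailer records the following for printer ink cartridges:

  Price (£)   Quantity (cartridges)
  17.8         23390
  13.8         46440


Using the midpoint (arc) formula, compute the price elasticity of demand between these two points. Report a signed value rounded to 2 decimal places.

%ΔQ = (46440 − 23390) / [(23390 + 46440)/2] = 23050/34915 = 0.660174…
%ΔP = (13.8 − 17.8) / [(17.8 + 13.8)/2] = -4/15.8 = -0.253164…
Arc Ed = %ΔQ / %ΔP = (23050/34915) / (-4/15.8) = -2.6076…

-2.61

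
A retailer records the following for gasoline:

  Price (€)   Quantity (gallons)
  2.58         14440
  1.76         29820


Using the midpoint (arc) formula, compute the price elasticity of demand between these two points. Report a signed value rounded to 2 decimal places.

-1.84

%ΔQ = (29820 − 14440) / [(14440 + 29820)/2] = 15380/22130 = 0.694984…
%ΔP = (1.76 − 2.58) / [(2.58 + 1.76)/2] = -0.82/2.17 = -0.377880…
Arc Ed = %ΔQ / %ΔP = (15380/22130) / (-0.82/2.17) = -1.8391…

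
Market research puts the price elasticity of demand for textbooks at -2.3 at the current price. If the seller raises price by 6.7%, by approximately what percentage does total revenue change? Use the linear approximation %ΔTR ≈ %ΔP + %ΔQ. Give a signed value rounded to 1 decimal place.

%ΔQ ≈ Ed × %ΔP = (-2.3) × (+6.7%) = -15.4100%
%ΔTR ≈ %ΔP + %ΔQ = (+6.7%) + (-15.4100%) = -8.7100%

-8.7%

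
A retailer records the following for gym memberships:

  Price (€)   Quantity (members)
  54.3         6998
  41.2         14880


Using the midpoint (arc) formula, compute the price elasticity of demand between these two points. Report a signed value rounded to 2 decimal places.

-2.63

%ΔQ = (14880 − 6998) / [(6998 + 14880)/2] = 7882/10939 = 0.720541…
%ΔP = (41.2 − 54.3) / [(54.3 + 41.2)/2] = -13.1/47.75 = -0.274345…
Arc Ed = %ΔQ / %ΔP = (7882/10939) / (-13.1/47.75) = -2.6264…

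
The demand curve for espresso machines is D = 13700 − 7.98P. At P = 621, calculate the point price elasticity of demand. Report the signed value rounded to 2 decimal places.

dD/dP = −7.98. At P = 621, D = 13700 − 7.98(621) = 8744.42.
Ed = (dD/dP)·(P/D) = −7.98 × (621/8744.42) = -0.5667…

-0.57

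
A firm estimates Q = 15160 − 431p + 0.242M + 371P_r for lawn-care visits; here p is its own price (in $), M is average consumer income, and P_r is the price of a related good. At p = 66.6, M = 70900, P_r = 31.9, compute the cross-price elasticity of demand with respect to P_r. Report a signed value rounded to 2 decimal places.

At the given values, Q = 15160 − 431(66.6) + 0.242(70900) + 371(31.9) = 15448.1.
∂Q/∂P_r = 371.
E = (371) × (31.9/15448.1) = 0.7661…

0.77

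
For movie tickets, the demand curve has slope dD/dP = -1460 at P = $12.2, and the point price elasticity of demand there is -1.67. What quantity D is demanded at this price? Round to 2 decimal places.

10665.87

Ed = (dD/dP)·(P/D) ⇒ D = (dD/dP)·P/Ed = (-1460)·12.2/(-1.67) = 10665.8682…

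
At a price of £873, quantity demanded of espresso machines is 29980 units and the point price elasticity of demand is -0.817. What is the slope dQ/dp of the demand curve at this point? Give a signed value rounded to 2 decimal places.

-28.06

Ed = (dQ/dp)·(p/Q) ⇒ dQ/dp = Ed·Q/p = (-0.817)·29980/873 = -28.0568…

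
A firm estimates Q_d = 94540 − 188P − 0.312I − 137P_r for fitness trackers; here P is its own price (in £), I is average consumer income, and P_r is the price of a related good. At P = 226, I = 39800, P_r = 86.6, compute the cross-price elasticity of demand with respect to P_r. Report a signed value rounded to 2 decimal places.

At the given values, Q_d = 94540 − 188(226) − 0.312(39800) − 137(86.6) = 27770.2.
∂Q_d/∂P_r = -137.
E = (-137) × (86.6/27770.2) = -0.4272…

-0.43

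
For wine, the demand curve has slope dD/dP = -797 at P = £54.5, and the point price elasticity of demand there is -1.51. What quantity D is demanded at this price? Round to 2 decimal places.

28765.89

Ed = (dD/dP)·(P/D) ⇒ D = (dD/dP)·P/Ed = (-797)·54.5/(-1.51) = 28765.8940…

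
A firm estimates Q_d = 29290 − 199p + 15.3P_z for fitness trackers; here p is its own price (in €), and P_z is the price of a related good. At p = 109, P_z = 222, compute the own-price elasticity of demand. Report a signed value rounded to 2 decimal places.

-1.97

At the given values, Q_d = 29290 − 199(109) + 15.3(222) = 10995.6.
∂Q_d/∂p = −199.
E = (-199) × (109/10995.6) = -1.9726…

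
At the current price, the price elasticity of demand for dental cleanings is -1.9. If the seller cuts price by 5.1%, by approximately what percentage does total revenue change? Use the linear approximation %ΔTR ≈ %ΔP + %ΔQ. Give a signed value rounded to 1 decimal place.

%ΔQ ≈ Ed × %ΔP = (-1.9) × (-5.1%) = +9.6900%
%ΔTR ≈ %ΔP + %ΔQ = (-5.1%) + (+9.6900%) = +4.5900%

+4.6%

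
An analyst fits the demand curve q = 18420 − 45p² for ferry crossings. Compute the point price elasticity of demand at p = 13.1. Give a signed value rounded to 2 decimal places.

-1.44

dq/dp = −2·45·p = -1179. At p = 13.1, q = 10697.55.
Ed = (dq/dp)·(p/q) = (-1179) × (13.1/10697.55) = -1.4437…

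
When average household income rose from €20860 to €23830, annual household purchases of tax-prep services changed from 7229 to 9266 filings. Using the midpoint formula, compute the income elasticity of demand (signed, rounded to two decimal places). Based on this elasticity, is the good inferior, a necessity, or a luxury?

%ΔQ = (9266 − 7229)/[( 7229 + 9266)/2] = 2037/8247.5 = 0.246983…
%ΔIncome = (23830 − 20860)/[( 20860 + 23830)/2] = 2970/22345 = 0.132915…
E_income = (2037/8247.5) / (2970/22345) = 1.8582…
E_income > 1 ⇒ normal good, luxury.

1.86; luxury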